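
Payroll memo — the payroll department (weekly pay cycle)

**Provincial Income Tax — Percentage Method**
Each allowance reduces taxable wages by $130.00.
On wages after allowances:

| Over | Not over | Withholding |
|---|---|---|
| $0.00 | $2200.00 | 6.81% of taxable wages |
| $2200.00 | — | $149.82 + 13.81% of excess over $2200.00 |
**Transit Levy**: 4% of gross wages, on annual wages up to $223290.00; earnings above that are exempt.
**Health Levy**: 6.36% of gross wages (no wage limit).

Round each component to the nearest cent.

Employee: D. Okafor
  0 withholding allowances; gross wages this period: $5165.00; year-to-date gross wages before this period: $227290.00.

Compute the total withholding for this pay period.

Provincial Income Tax: taxable = $5165.00
  $149.82 + 13.81% × ($5165.00 − $2200.00) = $149.82 + 13.81% × $2965.00 = $559.29
Transit Levy: YTD $227290.00 ≥ cap $223290.00 → $0.00
Health Levy: 6.36% × $5165.00 = $328.49
Total: $559.29 + $0.00 + $328.49 = $887.78

$887.78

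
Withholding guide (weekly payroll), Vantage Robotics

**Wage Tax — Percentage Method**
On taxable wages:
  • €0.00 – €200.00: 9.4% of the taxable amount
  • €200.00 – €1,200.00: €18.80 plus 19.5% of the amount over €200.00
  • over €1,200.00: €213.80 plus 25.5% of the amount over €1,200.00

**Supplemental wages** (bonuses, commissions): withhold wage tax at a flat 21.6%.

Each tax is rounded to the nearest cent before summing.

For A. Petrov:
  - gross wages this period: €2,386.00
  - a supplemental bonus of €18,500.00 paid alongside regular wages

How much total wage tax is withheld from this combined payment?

Wage Tax: taxable = €2,386.00
  €213.80 + 25.5% × (€2,386.00 − €1,200.00) = €213.80 + 25.5% × €1,186.00 = €516.23
Supplemental (21.6% flat on bonus): 21.6% × €18,500.00 = €3,996.00
Total wage tax: €516.23 + €3,996.00 = €4,512.23

€4,512.23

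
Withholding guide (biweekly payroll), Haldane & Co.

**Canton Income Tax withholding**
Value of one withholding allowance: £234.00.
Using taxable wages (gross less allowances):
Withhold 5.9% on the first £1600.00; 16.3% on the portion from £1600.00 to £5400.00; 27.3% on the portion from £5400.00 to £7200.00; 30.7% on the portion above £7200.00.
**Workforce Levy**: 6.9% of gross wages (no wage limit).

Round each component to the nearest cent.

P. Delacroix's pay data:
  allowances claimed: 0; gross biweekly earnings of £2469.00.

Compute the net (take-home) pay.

Canton Income Tax: taxable = £2469.00
  £94.40 + 16.3% × (£2469.00 − £1600.00) = £94.40 + 16.3% × £869.00 = £236.05
Workforce Levy: 6.9% × £2469.00 = £170.36
Total withheld: £236.05 + £170.36 = £406.41
Net pay: £2469.00 − £406.41 = £2062.59

£2062.59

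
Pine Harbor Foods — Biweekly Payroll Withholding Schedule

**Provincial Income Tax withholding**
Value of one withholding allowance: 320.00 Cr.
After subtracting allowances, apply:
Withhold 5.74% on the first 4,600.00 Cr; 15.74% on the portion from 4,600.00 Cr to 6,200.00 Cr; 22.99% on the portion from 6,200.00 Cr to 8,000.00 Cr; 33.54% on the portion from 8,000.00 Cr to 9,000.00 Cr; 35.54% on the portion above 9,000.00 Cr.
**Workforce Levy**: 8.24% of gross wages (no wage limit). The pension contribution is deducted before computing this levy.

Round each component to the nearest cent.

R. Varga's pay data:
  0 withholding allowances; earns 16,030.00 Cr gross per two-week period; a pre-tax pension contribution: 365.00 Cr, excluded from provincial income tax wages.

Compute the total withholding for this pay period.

Provincial Income Tax: taxable = 16,030.00 Cr − 365.00 Cr = 15,665.00 Cr
  1,265.10 Cr + 35.54% × (15,665.00 Cr − 9,000.00 Cr) = 1,265.10 Cr + 35.54% × 6,665.00 Cr = 3,633.84 Cr
Workforce Levy: 8.24% × 15,665.00 Cr = 1,290.80 Cr
Total: 3,633.84 Cr + 1,290.80 Cr = 4,924.64 Cr

4,924.64 Cr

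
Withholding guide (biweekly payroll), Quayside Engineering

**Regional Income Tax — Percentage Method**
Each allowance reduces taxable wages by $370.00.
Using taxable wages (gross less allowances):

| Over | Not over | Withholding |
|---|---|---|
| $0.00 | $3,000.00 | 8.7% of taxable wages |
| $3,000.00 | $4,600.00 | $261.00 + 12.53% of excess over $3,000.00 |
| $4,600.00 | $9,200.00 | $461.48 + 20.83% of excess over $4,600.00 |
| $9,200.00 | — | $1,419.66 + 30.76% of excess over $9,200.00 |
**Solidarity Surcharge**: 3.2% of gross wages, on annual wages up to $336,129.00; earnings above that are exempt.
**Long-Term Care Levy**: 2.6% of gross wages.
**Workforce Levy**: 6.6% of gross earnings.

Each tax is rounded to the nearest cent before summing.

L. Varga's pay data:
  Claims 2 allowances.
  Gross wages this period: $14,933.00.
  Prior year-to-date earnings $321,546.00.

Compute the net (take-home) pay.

$10,136.99

Regional Income Tax: taxable = $14,933.00 − 2×$370.00 = $14,193.00
  $1,419.66 + 30.76% × ($14,193.00 − $9,200.00) = $1,419.66 + 30.76% × $4,993.00 = $2,955.51
Solidarity Surcharge: cap $336,129.00 − YTD $321,546.00 = $14,583.00 subject; 3.2% × $14,583.00 = $466.66
Long-Term Care Levy: 2.6% × $14,933.00 = $388.26
Workforce Levy: 6.6% × $14,933.00 = $985.58
Total withheld: $2,955.51 + $466.66 + $388.26 + $985.58 = $4,796.01
Net pay: $14,933.00 − $4,796.01 = $10,136.99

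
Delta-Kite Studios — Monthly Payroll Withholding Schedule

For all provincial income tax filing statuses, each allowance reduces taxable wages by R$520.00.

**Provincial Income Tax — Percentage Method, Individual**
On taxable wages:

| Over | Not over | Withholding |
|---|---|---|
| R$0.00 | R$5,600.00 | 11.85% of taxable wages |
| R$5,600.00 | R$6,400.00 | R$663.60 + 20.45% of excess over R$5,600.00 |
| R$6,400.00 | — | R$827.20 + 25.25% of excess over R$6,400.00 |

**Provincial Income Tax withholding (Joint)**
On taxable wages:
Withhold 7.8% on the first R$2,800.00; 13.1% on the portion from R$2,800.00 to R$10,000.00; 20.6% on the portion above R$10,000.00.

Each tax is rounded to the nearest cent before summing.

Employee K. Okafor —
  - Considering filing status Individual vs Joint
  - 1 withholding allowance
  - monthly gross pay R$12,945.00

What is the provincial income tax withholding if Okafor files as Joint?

R$1,661.15

Provincial Income Tax (Joint): taxable = R$12,945.00 − 1×R$520.00 = R$12,425.00
  R$1,161.60 + 20.6% × (R$12,425.00 − R$10,000.00) = R$1,161.60 + 20.6% × R$2,425.00 = R$1,661.15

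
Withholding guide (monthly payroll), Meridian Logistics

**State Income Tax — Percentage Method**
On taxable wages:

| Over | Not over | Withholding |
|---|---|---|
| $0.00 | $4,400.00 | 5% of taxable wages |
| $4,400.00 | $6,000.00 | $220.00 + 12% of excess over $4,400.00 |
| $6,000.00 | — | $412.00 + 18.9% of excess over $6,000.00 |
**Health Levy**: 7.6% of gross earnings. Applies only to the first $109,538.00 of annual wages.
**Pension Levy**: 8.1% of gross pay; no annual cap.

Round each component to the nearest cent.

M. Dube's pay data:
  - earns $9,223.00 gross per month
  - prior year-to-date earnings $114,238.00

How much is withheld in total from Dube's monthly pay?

State Income Tax: taxable = $9,223.00
  $412.00 + 18.9% × ($9,223.00 − $6,000.00) = $412.00 + 18.9% × $3,223.00 = $1,021.15
Health Levy: YTD $114,238.00 ≥ cap $109,538.00 → $0.00
Pension Levy: 8.1% × $9,223.00 = $747.06
Total: $1,021.15 + $0.00 + $747.06 = $1,768.21

$1,768.21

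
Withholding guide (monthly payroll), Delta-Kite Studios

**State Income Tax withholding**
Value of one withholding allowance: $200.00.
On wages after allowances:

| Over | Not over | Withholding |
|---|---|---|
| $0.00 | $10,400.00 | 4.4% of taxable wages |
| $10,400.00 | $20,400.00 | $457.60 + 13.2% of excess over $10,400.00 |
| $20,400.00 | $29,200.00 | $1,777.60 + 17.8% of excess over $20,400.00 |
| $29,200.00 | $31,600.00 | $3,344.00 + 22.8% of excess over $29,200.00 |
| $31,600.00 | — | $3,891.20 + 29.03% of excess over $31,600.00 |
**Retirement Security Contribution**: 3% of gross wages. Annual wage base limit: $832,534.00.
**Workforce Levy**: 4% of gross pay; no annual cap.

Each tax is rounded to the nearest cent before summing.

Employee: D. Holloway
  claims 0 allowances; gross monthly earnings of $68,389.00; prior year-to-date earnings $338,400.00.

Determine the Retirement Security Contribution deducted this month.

Retirement Security Contribution: 3% × $68,389.00 = $2,051.67

$2,051.67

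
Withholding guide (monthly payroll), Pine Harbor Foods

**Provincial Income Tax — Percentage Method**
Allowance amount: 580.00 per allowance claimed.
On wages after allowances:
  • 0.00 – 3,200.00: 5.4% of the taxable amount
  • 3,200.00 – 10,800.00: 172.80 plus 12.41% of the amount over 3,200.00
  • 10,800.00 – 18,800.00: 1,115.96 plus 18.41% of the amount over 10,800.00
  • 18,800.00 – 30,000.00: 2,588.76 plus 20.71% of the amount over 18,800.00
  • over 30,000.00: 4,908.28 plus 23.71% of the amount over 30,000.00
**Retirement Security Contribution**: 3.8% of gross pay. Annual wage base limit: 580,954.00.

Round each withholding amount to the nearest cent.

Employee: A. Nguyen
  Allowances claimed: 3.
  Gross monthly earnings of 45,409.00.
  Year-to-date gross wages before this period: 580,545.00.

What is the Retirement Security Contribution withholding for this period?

Retirement Security Contribution: cap 580,954.00 − YTD 580,545.00 = 409.00 subject; 3.8% × 409.00 = 15.54

15.54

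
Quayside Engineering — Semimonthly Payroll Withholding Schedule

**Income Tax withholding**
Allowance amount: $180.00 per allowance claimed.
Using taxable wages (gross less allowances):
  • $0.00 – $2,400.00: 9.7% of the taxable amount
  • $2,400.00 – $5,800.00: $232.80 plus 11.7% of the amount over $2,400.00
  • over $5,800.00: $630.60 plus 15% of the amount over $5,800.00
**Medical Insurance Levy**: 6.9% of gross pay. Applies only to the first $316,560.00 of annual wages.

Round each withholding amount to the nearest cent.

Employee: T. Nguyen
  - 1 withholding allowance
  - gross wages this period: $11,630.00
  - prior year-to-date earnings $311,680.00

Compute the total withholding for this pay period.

Income Tax: taxable = $11,630.00 − 1×$180.00 = $11,450.00
  $630.60 + 15% × ($11,450.00 − $5,800.00) = $630.60 + 15% × $5,650.00 = $1,478.10
Medical Insurance Levy: cap $316,560.00 − YTD $311,680.00 = $4,880.00 subject; 6.9% × $4,880.00 = $336.72
Total: $1,478.10 + $336.72 = $1,814.82

$1,814.82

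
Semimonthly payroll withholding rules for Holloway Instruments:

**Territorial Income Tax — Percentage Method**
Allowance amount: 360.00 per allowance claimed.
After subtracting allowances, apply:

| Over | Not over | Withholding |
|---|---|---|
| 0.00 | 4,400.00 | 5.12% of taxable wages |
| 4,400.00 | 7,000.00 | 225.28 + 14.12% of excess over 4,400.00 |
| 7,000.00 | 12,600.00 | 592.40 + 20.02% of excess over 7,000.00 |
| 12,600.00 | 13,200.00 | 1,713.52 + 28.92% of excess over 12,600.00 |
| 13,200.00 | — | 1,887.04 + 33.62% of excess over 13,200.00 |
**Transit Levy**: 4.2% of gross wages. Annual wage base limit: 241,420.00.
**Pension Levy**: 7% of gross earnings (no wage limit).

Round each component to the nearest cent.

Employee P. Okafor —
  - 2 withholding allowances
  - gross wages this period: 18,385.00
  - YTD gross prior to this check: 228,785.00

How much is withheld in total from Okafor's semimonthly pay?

5,205.79

Territorial Income Tax: taxable = 18,385.00 − 2×360.00 = 17,665.00
  1,887.04 + 33.62% × (17,665.00 − 13,200.00) = 1,887.04 + 33.62% × 4,465.00 = 3,388.17
Transit Levy: cap 241,420.00 − YTD 228,785.00 = 12,635.00 subject; 4.2% × 12,635.00 = 530.67
Pension Levy: 7% × 18,385.00 = 1,286.95
Total: 3,388.17 + 530.67 + 1,286.95 = 5,205.79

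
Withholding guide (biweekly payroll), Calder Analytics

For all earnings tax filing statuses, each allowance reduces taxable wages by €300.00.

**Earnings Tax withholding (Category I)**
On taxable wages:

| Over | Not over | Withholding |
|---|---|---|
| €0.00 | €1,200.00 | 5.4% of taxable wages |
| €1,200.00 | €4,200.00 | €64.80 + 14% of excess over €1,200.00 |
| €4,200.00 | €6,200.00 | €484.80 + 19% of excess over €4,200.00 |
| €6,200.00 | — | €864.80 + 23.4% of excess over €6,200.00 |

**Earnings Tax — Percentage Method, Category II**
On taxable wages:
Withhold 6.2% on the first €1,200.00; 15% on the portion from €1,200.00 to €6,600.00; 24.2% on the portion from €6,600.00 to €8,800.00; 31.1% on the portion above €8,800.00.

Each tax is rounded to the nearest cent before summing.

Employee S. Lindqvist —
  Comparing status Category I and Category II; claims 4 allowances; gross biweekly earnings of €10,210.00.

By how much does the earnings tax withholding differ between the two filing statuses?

Earnings Tax (Category I): taxable = €10,210.00 − 4×€300.00 = €9,010.00
  €864.80 + 23.4% × (€9,010.00 − €6,200.00) = €864.80 + 23.4% × €2,810.00 = €1,522.34
Earnings Tax (Category II): taxable = €10,210.00 − 4×€300.00 = €9,010.00
  €1,416.80 + 31.1% × (€9,010.00 − €8,800.00) = €1,416.80 + 31.1% × €210.00 = €1,482.11
Difference: |€1,522.34 − €1,482.11| = €40.23 (higher under Category I)

€40.23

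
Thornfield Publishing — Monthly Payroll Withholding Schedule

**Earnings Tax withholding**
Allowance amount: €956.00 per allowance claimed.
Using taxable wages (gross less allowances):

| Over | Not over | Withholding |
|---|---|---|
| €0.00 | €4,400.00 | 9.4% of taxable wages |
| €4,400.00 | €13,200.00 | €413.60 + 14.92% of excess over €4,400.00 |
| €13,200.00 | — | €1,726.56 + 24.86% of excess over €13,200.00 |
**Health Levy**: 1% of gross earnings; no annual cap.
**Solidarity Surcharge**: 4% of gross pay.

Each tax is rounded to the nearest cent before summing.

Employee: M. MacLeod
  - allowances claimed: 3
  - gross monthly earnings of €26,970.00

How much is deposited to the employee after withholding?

Earnings Tax: taxable = €26,970.00 − 3×€956.00 = €24,102.00
  €1,726.56 + 24.86% × (€24,102.00 − €13,200.00) = €1,726.56 + 24.86% × €10,902.00 = €4,436.80
Health Levy: 1% × €26,970.00 = €269.70
Solidarity Surcharge: 4% × €26,970.00 = €1,078.80
Total withheld: €4,436.80 + €269.70 + €1,078.80 = €5,785.30
Net pay: €26,970.00 − €5,785.30 = €21,184.70

€21,184.70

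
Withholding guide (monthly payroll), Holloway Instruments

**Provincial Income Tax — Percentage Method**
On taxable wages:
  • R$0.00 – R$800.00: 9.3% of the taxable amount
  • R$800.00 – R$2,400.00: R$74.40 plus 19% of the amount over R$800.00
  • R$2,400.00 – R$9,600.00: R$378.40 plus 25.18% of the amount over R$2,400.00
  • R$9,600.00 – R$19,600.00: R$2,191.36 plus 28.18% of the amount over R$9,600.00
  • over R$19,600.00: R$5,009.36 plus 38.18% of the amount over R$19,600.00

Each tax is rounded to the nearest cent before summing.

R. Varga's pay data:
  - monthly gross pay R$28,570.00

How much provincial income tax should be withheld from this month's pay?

Provincial Income Tax: taxable = R$28,570.00
  R$5,009.36 + 38.18% × (R$28,570.00 − R$19,600.00) = R$5,009.36 + 38.18% × R$8,970.00 = R$8,434.11

R$8,434.11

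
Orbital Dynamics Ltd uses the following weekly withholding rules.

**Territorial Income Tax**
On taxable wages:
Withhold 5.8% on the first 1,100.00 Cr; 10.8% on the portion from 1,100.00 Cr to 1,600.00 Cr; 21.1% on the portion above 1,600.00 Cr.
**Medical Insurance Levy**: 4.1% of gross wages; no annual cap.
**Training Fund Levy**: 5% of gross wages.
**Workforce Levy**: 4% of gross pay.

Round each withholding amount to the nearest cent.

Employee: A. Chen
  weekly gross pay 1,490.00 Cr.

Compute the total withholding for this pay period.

301.11 Cr

Territorial Income Tax: taxable = 1,490.00 Cr
  63.80 Cr + 10.8% × (1,490.00 Cr − 1,100.00 Cr) = 63.80 Cr + 10.8% × 390.00 Cr = 105.92 Cr
Medical Insurance Levy: 4.1% × 1,490.00 Cr = 61.09 Cr
Training Fund Levy: 5% × 1,490.00 Cr = 74.50 Cr
Workforce Levy: 4% × 1,490.00 Cr = 59.60 Cr
Total: 105.92 Cr + 61.09 Cr + 74.50 Cr + 59.60 Cr = 301.11 Cr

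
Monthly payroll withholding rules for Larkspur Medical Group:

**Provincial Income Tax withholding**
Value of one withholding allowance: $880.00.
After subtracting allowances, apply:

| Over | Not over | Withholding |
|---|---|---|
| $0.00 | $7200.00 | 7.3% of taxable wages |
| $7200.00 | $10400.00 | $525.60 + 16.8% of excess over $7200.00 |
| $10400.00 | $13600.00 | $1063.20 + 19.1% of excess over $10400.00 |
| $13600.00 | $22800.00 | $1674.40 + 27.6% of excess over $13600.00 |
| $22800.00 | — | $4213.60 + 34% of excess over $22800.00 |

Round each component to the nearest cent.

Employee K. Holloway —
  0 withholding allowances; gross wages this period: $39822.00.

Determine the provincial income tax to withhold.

$10001.08

Provincial Income Tax: taxable = $39822.00
  $4213.60 + 34% × ($39822.00 − $22800.00) = $4213.60 + 34% × $17022.00 = $10001.08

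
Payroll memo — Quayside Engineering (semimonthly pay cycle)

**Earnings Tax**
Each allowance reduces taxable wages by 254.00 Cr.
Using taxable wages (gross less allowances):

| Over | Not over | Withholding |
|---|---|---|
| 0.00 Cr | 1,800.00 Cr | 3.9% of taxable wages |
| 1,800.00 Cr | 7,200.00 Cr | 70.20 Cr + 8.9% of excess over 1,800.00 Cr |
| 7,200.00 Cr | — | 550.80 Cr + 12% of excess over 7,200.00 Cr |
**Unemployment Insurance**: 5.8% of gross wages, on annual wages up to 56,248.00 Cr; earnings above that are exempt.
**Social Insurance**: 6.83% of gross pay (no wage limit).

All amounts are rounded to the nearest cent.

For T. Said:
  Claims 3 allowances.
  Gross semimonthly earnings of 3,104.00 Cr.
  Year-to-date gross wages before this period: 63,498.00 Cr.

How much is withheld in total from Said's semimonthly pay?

330.44 Cr

Earnings Tax: taxable = 3,104.00 Cr − 3×254.00 Cr = 2,342.00 Cr
  70.20 Cr + 8.9% × (2,342.00 Cr − 1,800.00 Cr) = 70.20 Cr + 8.9% × 542.00 Cr = 118.44 Cr
Unemployment Insurance: YTD 63,498.00 Cr ≥ cap 56,248.00 Cr → 0.00 Cr
Social Insurance: 6.83% × 3,104.00 Cr = 212.00 Cr
Total: 118.44 Cr + 0.00 Cr + 212.00 Cr = 330.44 Cr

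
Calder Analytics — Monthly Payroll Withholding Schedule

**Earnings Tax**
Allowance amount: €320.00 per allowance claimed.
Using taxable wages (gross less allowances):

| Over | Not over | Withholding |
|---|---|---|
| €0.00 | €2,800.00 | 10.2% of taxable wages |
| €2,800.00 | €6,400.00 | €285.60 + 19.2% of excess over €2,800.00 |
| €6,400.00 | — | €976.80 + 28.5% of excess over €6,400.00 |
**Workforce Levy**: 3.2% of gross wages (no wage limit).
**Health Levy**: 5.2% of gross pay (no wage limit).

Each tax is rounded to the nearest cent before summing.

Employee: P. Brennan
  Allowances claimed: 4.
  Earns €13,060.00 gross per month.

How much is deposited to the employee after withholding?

Earnings Tax: taxable = €13,060.00 − 4×€320.00 = €11,780.00
  €976.80 + 28.5% × (€11,780.00 − €6,400.00) = €976.80 + 28.5% × €5,380.00 = €2,510.10
Workforce Levy: 3.2% × €13,060.00 = €417.92
Health Levy: 5.2% × €13,060.00 = €679.12
Total withheld: €2,510.10 + €417.92 + €679.12 = €3,607.14
Net pay: €13,060.00 − €3,607.14 = €9,452.86

€9,452.86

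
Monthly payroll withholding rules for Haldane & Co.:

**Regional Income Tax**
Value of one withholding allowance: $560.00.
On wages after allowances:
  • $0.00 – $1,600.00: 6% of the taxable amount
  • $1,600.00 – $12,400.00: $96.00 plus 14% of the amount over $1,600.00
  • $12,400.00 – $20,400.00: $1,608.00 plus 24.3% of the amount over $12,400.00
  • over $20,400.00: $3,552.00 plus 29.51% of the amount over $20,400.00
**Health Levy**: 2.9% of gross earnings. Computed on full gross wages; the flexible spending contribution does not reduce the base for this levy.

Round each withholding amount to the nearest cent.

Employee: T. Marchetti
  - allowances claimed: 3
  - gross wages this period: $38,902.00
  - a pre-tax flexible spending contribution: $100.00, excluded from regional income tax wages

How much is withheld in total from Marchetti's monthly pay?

Regional Income Tax: taxable = $38,902.00 − $100.00 − 3×$560.00 = $37,122.00
  $3,552.00 + 29.51% × ($37,122.00 − $20,400.00) = $3,552.00 + 29.51% × $16,722.00 = $8,486.66
Health Levy: 2.9% × $38,902.00 = $1,128.16
Total: $8,486.66 + $1,128.16 = $9,614.82

$9,614.82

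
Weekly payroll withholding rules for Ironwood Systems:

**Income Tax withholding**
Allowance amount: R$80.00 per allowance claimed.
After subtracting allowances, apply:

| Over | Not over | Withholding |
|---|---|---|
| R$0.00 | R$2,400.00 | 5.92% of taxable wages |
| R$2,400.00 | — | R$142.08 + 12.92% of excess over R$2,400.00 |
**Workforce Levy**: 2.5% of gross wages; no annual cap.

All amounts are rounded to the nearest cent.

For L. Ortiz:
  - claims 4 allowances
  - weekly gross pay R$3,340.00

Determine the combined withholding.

R$305.68

Income Tax: taxable = R$3,340.00 − 4×R$80.00 = R$3,020.00
  R$142.08 + 12.92% × (R$3,020.00 − R$2,400.00) = R$142.08 + 12.92% × R$620.00 = R$222.18
Workforce Levy: 2.5% × R$3,340.00 = R$83.50
Total: R$222.18 + R$83.50 = R$305.68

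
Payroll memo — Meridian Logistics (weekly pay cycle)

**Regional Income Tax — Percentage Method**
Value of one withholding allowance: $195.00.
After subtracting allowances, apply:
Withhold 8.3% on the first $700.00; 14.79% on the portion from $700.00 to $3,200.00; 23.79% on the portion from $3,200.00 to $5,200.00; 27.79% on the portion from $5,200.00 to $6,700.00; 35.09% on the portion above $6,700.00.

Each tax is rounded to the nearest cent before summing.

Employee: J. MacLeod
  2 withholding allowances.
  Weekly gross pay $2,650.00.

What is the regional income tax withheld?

$288.82

Regional Income Tax: taxable = $2,650.00 − 2×$195.00 = $2,260.00
  $58.10 + 14.79% × ($2,260.00 − $700.00) = $58.10 + 14.79% × $1,560.00 = $288.82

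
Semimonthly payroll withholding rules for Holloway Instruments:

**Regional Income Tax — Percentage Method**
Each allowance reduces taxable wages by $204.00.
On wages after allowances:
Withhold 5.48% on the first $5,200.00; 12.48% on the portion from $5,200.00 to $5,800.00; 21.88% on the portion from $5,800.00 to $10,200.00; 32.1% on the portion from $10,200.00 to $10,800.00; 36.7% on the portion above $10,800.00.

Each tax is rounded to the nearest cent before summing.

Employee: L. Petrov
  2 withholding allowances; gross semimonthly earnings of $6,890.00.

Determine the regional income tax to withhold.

Regional Income Tax: taxable = $6,890.00 − 2×$204.00 = $6,482.00
  $359.84 + 21.88% × ($6,482.00 − $5,800.00) = $359.84 + 21.88% × $682.00 = $509.06

$509.06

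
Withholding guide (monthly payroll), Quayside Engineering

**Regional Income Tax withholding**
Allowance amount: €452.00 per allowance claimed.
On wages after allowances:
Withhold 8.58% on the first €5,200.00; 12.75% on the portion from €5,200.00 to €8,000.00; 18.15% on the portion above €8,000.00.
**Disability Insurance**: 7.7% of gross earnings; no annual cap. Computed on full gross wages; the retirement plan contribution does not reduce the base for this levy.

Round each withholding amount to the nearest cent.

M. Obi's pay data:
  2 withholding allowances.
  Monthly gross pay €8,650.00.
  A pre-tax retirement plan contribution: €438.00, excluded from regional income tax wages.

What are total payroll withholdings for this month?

€1,380.98

Regional Income Tax: taxable = €8,650.00 − €438.00 − 2×€452.00 = €7,308.00
  €446.16 + 12.75% × (€7,308.00 − €5,200.00) = €446.16 + 12.75% × €2,108.00 = €714.93
Disability Insurance: 7.7% × €8,650.00 = €666.05
Total: €714.93 + €666.05 = €1,380.98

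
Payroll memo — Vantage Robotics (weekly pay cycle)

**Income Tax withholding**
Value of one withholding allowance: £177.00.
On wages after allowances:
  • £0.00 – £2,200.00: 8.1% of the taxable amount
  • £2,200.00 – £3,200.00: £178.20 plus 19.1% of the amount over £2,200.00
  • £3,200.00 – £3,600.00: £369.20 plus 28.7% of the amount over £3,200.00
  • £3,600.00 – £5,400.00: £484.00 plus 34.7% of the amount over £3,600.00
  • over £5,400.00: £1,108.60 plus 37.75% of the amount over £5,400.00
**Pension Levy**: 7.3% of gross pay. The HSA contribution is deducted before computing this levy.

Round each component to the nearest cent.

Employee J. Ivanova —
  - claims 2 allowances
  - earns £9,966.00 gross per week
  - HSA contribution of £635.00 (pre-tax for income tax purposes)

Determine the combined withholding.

Income Tax: taxable = £9,966.00 − £635.00 − 2×£177.00 = £8,977.00
  £1,108.60 + 37.75% × (£8,977.00 − £5,400.00) = £1,108.60 + 37.75% × £3,577.00 = £2,458.92
Pension Levy: 7.3% × £9,331.00 = £681.16
Total: £2,458.92 + £681.16 = £3,140.08

£3,140.08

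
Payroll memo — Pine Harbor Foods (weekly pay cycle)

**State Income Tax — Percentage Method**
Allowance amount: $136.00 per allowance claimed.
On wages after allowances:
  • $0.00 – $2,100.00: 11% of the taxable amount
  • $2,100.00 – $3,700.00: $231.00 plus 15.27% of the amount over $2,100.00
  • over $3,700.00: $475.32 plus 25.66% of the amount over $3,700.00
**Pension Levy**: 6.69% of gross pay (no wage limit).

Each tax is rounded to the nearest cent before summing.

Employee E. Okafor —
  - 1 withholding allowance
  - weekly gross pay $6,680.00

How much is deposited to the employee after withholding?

$5,028.02

State Income Tax: taxable = $6,680.00 − 1×$136.00 = $6,544.00
  $475.32 + 25.66% × ($6,544.00 − $3,700.00) = $475.32 + 25.66% × $2,844.00 = $1,205.09
Pension Levy: 6.69% × $6,680.00 = $446.89
Total withheld: $1,205.09 + $446.89 = $1,651.98
Net pay: $6,680.00 − $1,651.98 = $5,028.02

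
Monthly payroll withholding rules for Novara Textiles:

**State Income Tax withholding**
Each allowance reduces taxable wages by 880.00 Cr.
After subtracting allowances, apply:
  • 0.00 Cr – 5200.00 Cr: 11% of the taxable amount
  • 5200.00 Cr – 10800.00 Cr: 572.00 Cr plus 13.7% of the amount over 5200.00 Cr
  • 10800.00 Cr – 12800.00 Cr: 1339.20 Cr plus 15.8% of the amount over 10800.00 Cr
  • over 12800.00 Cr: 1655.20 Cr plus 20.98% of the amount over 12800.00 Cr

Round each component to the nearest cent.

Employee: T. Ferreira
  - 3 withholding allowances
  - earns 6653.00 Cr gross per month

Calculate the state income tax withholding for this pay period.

441.43 Cr

State Income Tax: taxable = 6653.00 Cr − 3×880.00 Cr = 4013.00 Cr
  11% × 4013.00 Cr = 441.43 Cr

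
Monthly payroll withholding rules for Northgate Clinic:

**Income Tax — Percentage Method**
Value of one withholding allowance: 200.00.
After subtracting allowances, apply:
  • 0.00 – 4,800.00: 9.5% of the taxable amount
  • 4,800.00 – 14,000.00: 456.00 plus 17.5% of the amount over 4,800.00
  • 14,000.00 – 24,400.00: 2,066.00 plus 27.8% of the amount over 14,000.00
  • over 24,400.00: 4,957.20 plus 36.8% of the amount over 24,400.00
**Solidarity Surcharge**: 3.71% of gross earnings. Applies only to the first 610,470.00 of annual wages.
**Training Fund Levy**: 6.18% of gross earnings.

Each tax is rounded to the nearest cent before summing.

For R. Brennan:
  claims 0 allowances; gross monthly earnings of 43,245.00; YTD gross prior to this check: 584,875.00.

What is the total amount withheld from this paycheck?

15,514.27

Income Tax: taxable = 43,245.00
  4,957.20 + 36.8% × (43,245.00 − 24,400.00) = 4,957.20 + 36.8% × 18,845.00 = 11,892.16
Solidarity Surcharge: cap 610,470.00 − YTD 584,875.00 = 25,595.00 subject; 3.71% × 25,595.00 = 949.57
Training Fund Levy: 6.18% × 43,245.00 = 2,672.54
Total: 11,892.16 + 949.57 + 2,672.54 = 15,514.27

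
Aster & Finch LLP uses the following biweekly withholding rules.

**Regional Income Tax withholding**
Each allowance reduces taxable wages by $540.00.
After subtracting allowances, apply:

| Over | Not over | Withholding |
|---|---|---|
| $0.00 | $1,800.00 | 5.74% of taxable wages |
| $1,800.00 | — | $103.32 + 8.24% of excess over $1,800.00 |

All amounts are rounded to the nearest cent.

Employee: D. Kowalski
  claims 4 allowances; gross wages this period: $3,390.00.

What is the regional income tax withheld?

Regional Income Tax: taxable = $3,390.00 − 4×$540.00 = $1,230.00
  5.74% × $1,230.00 = $70.60

$70.60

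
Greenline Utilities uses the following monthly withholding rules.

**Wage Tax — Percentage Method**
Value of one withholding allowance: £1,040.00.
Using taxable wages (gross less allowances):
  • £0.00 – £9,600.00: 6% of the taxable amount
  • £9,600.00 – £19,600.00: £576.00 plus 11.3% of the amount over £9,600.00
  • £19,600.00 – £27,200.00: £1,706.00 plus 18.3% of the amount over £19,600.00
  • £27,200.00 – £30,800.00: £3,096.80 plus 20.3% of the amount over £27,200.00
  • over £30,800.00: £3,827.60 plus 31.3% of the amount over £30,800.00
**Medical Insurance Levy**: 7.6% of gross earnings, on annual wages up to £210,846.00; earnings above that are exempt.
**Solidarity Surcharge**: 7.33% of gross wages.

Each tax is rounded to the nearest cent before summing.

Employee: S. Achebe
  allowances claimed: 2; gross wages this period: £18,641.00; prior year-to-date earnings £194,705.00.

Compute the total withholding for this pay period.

£3,955.70

Wage Tax: taxable = £18,641.00 − 2×£1,040.00 = £16,561.00
  £576.00 + 11.3% × (£16,561.00 − £9,600.00) = £576.00 + 11.3% × £6,961.00 = £1,362.59
Medical Insurance Levy: cap £210,846.00 − YTD £194,705.00 = £16,141.00 subject; 7.6% × £16,141.00 = £1,226.72
Solidarity Surcharge: 7.33% × £18,641.00 = £1,366.39
Total: £1,362.59 + £1,226.72 + £1,366.39 = £3,955.70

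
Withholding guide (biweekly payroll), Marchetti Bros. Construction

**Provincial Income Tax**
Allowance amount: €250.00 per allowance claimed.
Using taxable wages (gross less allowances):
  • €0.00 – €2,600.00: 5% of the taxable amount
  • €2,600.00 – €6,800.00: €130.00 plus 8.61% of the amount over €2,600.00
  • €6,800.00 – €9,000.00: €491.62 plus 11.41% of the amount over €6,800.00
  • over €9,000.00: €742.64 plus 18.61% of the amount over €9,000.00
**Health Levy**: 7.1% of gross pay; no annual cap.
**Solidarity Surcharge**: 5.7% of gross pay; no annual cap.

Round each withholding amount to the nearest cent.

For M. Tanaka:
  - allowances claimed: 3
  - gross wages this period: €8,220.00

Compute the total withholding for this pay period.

Provincial Income Tax: taxable = €8,220.00 − 3×€250.00 = €7,470.00
  €491.62 + 11.41% × (€7,470.00 − €6,800.00) = €491.62 + 11.41% × €670.00 = €568.07
Health Levy: 7.1% × €8,220.00 = €583.62
Solidarity Surcharge: 5.7% × €8,220.00 = €468.54
Total: €568.07 + €583.62 + €468.54 = €1,620.23

€1,620.23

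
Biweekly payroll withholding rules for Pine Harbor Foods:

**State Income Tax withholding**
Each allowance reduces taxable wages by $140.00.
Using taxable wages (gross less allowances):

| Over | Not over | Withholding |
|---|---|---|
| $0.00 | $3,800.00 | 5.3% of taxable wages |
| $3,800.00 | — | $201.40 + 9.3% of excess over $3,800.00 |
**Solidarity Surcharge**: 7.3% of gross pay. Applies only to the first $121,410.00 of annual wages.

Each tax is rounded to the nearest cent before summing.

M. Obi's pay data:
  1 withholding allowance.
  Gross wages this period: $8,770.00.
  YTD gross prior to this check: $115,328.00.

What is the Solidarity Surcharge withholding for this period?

$443.99

Solidarity Surcharge: cap $121,410.00 − YTD $115,328.00 = $6,082.00 subject; 7.3% × $6,082.00 = $443.99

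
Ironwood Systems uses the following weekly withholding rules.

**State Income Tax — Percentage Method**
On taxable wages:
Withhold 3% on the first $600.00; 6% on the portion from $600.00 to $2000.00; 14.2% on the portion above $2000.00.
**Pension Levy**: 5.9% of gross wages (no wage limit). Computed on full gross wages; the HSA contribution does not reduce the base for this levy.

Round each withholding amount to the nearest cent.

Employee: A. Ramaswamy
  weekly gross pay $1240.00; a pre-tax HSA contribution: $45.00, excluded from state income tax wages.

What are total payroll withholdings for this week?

$126.86

State Income Tax: taxable = $1240.00 − $45.00 = $1195.00
  $18.00 + 6% × ($1195.00 − $600.00) = $18.00 + 6% × $595.00 = $53.70
Pension Levy: 5.9% × $1240.00 = $73.16
Total: $53.70 + $73.16 = $126.86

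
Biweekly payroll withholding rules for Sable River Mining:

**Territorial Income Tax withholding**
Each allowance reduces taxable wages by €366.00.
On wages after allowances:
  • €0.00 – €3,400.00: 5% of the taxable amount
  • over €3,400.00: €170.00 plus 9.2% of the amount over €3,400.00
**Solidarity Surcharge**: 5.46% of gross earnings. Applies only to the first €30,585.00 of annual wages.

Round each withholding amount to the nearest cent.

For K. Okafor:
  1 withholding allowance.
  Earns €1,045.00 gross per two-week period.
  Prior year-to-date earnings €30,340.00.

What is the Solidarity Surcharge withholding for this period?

€13.38

Solidarity Surcharge: cap €30,585.00 − YTD €30,340.00 = €245.00 subject; 5.46% × €245.00 = €13.38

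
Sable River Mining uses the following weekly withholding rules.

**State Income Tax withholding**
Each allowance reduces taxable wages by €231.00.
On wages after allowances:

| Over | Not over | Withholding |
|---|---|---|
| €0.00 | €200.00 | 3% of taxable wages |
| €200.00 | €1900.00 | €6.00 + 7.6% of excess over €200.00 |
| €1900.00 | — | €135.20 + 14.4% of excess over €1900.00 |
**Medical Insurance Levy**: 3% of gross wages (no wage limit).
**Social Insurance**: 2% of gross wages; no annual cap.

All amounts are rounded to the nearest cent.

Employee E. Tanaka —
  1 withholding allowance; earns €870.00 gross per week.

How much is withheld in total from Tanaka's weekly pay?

State Income Tax: taxable = €870.00 − 1×€231.00 = €639.00
  €6.00 + 7.6% × (€639.00 − €200.00) = €6.00 + 7.6% × €439.00 = €39.36
Medical Insurance Levy: 3% × €870.00 = €26.10
Social Insurance: 2% × €870.00 = €17.40
Total: €39.36 + €26.10 + €17.40 = €82.86

€82.86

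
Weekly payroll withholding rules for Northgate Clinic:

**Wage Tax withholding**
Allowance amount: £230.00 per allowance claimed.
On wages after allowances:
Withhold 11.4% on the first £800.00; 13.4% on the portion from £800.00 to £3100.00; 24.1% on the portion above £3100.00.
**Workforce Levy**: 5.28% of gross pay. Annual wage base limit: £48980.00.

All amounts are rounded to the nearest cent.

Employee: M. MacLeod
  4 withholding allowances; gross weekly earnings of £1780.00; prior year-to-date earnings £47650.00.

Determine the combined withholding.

Wage Tax: taxable = £1780.00 − 4×£230.00 = £860.00
  £91.20 + 13.4% × (£860.00 − £800.00) = £91.20 + 13.4% × £60.00 = £99.24
Workforce Levy: cap £48980.00 − YTD £47650.00 = £1330.00 subject; 5.28% × £1330.00 = £70.22
Total: £99.24 + £70.22 = £169.46

£169.46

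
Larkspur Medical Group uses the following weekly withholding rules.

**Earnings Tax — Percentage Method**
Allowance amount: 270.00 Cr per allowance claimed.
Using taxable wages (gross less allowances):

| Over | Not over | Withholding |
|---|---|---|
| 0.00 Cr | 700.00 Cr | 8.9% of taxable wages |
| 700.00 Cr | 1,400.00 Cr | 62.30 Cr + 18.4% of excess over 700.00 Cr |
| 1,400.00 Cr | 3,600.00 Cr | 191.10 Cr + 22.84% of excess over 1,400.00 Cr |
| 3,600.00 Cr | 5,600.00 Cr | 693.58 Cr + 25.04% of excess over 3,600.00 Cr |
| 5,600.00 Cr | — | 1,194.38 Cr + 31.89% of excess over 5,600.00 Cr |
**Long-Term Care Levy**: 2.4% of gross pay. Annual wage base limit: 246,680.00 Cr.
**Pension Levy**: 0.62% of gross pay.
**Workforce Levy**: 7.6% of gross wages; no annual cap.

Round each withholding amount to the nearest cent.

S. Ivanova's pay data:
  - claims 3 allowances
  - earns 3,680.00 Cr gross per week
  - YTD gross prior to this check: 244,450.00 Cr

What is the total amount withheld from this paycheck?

Earnings Tax: taxable = 3,680.00 Cr − 3×270.00 Cr = 2,870.00 Cr
  191.10 Cr + 22.84% × (2,870.00 Cr − 1,400.00 Cr) = 191.10 Cr + 22.84% × 1,470.00 Cr = 526.85 Cr
Long-Term Care Levy: cap 246,680.00 Cr − YTD 244,450.00 Cr = 2,230.00 Cr subject; 2.4% × 2,230.00 Cr = 53.52 Cr
Pension Levy: 0.62% × 3,680.00 Cr = 22.82 Cr
Workforce Levy: 7.6% × 3,680.00 Cr = 279.68 Cr
Total: 526.85 Cr + 53.52 Cr + 22.82 Cr + 279.68 Cr = 882.87 Cr

882.87 Cr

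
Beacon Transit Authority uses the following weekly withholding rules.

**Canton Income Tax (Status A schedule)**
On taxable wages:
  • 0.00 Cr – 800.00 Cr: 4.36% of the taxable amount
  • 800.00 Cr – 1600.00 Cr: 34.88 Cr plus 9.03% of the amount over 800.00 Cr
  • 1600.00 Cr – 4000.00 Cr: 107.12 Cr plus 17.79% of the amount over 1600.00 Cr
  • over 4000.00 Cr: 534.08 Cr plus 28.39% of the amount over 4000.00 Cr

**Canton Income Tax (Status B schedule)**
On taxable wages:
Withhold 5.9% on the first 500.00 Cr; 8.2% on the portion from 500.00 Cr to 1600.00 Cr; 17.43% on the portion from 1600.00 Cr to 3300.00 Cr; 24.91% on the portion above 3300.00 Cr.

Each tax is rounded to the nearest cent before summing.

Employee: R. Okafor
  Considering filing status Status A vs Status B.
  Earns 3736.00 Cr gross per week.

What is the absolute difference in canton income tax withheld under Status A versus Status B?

37.51 Cr

Canton Income Tax (Status A): taxable = 3736.00 Cr
  107.12 Cr + 17.79% × (3736.00 Cr − 1600.00 Cr) = 107.12 Cr + 17.79% × 2136.00 Cr = 487.11 Cr
Canton Income Tax (Status B): taxable = 3736.00 Cr
  416.01 Cr + 24.91% × (3736.00 Cr − 3300.00 Cr) = 416.01 Cr + 24.91% × 436.00 Cr = 524.62 Cr
Difference: |487.11 Cr − 524.62 Cr| = 37.51 Cr (higher under Status B)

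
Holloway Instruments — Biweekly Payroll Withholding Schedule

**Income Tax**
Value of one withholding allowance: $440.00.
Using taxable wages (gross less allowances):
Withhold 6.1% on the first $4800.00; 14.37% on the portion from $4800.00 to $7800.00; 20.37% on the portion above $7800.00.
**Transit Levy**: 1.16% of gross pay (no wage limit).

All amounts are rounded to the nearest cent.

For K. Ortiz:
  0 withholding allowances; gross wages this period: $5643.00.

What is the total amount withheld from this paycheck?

$479.40

Income Tax: taxable = $5643.00
  $292.80 + 14.37% × ($5643.00 − $4800.00) = $292.80 + 14.37% × $843.00 = $413.94
Transit Levy: 1.16% × $5643.00 = $65.46
Total: $413.94 + $65.46 = $479.40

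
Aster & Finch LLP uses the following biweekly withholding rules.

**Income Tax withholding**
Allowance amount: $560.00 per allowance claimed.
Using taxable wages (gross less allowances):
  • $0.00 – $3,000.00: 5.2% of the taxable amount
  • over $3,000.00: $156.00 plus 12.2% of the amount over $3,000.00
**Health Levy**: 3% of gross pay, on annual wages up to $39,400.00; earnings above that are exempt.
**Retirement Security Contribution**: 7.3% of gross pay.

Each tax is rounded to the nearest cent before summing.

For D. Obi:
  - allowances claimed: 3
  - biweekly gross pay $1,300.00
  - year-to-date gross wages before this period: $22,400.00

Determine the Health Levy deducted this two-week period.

Health Levy: 3% × $1,300.00 = $39.00

$39.00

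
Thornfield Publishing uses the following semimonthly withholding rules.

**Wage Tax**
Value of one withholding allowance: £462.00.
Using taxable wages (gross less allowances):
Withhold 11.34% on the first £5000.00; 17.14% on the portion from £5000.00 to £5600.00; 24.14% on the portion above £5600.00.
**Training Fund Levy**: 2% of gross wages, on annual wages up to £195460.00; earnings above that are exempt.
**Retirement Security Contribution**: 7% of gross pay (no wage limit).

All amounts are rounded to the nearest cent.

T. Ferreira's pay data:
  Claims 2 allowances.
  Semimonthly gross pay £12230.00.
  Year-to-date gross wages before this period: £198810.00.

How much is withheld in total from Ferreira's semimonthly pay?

£2903.37

Wage Tax: taxable = £12230.00 − 2×£462.00 = £11306.00
  £669.84 + 24.14% × (£11306.00 − £5600.00) = £669.84 + 24.14% × £5706.00 = £2047.27
Training Fund Levy: YTD £198810.00 ≥ cap £195460.00 → £0.00
Retirement Security Contribution: 7% × £12230.00 = £856.10
Total: £2047.27 + £0.00 + £856.10 = £2903.37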